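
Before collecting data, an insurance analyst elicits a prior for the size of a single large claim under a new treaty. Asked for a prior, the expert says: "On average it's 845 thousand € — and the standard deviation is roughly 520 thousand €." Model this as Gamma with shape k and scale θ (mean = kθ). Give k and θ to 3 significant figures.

k ≈ 2.64, θ ≈ 320

For Gamma(k, scale θ): mean = kθ, variance = kθ², so CV = 1/√k.
CV = SD/mean = 520/845 = 0.6154, hence k = 1/CV² = 2.64.
Then θ = mean/k = 845/2.64 = 320.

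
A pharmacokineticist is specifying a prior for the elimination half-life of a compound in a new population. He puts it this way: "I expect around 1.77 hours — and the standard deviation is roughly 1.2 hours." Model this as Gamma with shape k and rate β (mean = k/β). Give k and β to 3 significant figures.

For Gamma(k, rate β): mean = k/β, variance = k/β², so CV = 1/√k.
CV = SD/mean = 1.2/1.77 = 0.678, hence k = 1/CV² = 2.18.
Then β = k/mean = 2.18/1.77 = 1.23.

k ≈ 2.18, β ≈ 1.23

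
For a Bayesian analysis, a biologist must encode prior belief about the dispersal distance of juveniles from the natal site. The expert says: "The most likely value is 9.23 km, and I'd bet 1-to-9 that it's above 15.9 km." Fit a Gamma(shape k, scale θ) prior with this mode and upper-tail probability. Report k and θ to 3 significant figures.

Gamma(k,θ) with k>1 has mode (k−1)θ, so θ = 9.23/(k−1).
Need P(X < 15.9) = 0.9 with θ tied to k this way. Start at k = 2, θ = 9.23: P(X<15.9) ≈ 0.514.
Too low — raise k to concentrate. Iterating converges to k ≈ 7.41.
Then θ = 9.23/(7.41−1) ≈ 1.44.

k ≈ 7.41, θ ≈ 1.44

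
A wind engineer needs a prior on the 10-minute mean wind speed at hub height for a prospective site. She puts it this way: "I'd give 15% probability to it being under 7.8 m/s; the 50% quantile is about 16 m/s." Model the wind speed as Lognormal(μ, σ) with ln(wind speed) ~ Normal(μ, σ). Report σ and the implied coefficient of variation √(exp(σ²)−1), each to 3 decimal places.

If T ~ Lognormal(μ,σ) then ln T ~ Normal(μ,σ), so the p-quantile of ln T is μ + z_p·σ.
ln(7.8) = 2.054 and ln(16) = 2.773; z_{0.15} = -1.036, z_{0.5} = 0.
σ = (2.773 − 2.054)/(0 − (-1.036)) = 0.693.
μ = 2.054 − (-1.036)·0.693 = 2.773.
CV = √(exp(σ²)−1) = √(exp(0.4805)−1) = 0.785.

σ ≈ 0.693, CV ≈ 0.785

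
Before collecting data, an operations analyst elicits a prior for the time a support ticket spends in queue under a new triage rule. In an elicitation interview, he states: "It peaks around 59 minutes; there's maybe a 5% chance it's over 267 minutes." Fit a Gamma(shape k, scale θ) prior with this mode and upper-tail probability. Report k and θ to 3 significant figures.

Gamma(k,θ) with k>1 has mode (k−1)θ, so θ = 59/(k−1).
Need P(X < 267) = 0.95 with θ tied to k this way. Start at k = 2, θ = 59: P(X<267) ≈ 0.940.
Too low — raise k to concentrate. Iterating converges to k ≈ 2.08.
Then θ = 59/(2.08−1) ≈ 54.9.

k ≈ 2.08, θ ≈ 54.9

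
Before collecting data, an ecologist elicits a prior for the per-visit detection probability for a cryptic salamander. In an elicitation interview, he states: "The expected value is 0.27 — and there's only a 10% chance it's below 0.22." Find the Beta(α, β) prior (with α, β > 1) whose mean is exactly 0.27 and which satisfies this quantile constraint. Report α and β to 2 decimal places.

With mean 0.27 fixed, write α = 0.27s, β = 0.73s where s = α+β.
Need P(θ < 0.22) = 0.1 under Beta(0.27s, 0.73s). Normal approximation: (q−m)/√(m(1−m)/s) ≈ z_{0.1} = -1.28, so s ≈ 0.27·0.73·(-1.28)²/(0.22−0.27)² = 129.5.
At s = 129.5: P(θ<0.22) ≈ 0.096. Adjusting to match 0.1 gives s ≈ 124.80.
So α = 0.27·124.80 ≈ 33.70, β = 0.73·124.80 ≈ 91.10.

α ≈ 33.70, β ≈ 91.10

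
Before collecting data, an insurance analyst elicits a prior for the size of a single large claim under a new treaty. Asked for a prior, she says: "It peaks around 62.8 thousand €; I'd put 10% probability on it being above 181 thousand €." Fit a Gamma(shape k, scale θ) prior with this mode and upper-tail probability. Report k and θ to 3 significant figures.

k ≈ 2.7, θ ≈ 36.9

Gamma(k,θ) with k>1 has mode (k−1)θ, so θ = 62.8/(k−1).
Need P(X < 181) = 0.9 with θ tied to k this way. Start at k = 2, θ = 62.8: P(X<181) ≈ 0.783.
Too low — raise k to concentrate. Iterating converges to k ≈ 2.7.
Then θ = 62.8/(2.7−1) ≈ 36.9.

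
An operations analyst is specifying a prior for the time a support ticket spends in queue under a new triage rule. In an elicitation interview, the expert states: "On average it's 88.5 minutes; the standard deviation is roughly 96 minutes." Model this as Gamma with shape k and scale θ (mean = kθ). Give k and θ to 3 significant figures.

For Gamma(k, scale θ): mean = kθ, variance = kθ², so CV = 1/√k.
CV = SD/mean = 96/88.5 = 1.085, hence k = 1/CV² = 0.85.
Then θ = mean/k = 88.5/0.85 = 104.

k ≈ 0.85, θ ≈ 104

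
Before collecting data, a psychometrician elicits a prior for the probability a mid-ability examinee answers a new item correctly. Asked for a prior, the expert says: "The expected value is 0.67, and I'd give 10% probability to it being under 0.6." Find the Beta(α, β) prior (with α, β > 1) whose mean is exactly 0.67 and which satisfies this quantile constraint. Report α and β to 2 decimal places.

α ≈ 50.75, β ≈ 24.99

With mean 0.67 fixed, write α = 0.67s, β = 0.33s where s = α+β.
Need P(θ < 0.6) = 0.1 under Beta(0.67s, 0.33s). Normal approximation: (q−m)/√(m(1−m)/s) ≈ z_{0.1} = -1.28, so s ≈ 0.67·0.33·(-1.28)²/(0.6−0.67)² = 74.1.
At s = 74.1: P(θ<0.6) ≈ 0.102. Adjusting to match 0.1 gives s ≈ 75.74.
So α = 0.67·75.74 ≈ 50.75, β = 0.33·75.74 ≈ 24.99.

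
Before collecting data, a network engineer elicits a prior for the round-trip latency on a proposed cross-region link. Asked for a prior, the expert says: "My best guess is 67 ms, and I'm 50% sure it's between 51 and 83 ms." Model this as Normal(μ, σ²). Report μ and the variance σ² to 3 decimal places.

μ = 67.000, σ² = 562.716

A symmetric 50% interval runs μ ± z·σ with z = 0.6745.
Half-width = 16, so σ = 16/0.6745 = 23.7216 and σ² = 562.716.
μ is the stated best guess, 67.000.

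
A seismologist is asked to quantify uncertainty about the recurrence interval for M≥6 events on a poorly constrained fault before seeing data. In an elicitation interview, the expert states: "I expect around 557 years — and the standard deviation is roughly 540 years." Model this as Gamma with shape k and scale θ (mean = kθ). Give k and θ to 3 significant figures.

For Gamma(k, scale θ): mean = kθ, variance = kθ², so CV = 1/√k.
CV = SD/mean = 540/557 = 0.9695, hence k = 1/CV² = 1.06.
Then θ = mean/k = 557/1.06 = 524.

k ≈ 1.06, θ ≈ 524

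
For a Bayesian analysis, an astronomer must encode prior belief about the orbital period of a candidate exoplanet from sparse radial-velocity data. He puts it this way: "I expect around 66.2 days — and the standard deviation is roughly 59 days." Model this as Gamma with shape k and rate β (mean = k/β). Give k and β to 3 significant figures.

For Gamma(k, rate β): mean = k/β, variance = k/β², so CV = 1/√k.
CV = SD/mean = 59/66.2 = 0.8912, hence k = 1/CV² = 1.26.
Then β = k/mean = 1.26/66.2 = 0.019.

k ≈ 1.26, β ≈ 0.019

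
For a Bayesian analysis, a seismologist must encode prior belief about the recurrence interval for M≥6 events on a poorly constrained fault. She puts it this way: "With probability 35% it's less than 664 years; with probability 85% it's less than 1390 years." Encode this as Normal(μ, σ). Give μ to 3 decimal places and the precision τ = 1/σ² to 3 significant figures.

μ = 860.759, τ = 3.84e-06

For Normal(μ,σ), the p-quantile is μ + z_p·σ. Here z_{0.35} = -0.3853, z_{0.85} = 1.036.
So 664 = μ − 0.3853σ and 1390 = μ + 1.036σ.
Subtracting: σ = (1390 − 664)/(1.036 − (-0.3853)) = 510.637.
Then μ = 664 − (-0.3853)·510.637 = 860.759.
Precision τ = 1/σ² = 1/510.6² = 3.84e-06.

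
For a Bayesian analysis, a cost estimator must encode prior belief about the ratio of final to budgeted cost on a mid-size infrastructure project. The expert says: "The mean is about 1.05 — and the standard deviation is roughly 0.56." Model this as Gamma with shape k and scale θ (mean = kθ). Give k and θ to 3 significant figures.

For Gamma(k, scale θ): mean = kθ, variance = kθ², so CV = 1/√k.
CV = SD/mean = 0.56/1.05 = 0.5333, hence k = 1/CV² = 3.52.
Then θ = mean/k = 1.05/3.52 = 0.299.

k ≈ 3.52, θ ≈ 0.299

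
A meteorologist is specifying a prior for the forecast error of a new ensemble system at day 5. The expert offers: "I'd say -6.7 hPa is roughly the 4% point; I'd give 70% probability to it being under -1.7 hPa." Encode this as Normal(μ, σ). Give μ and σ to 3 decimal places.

For Normal(μ,σ), the p-quantile is μ + z_p·σ. Here z_{0.04} = -1.751, z_{0.7} = 0.5244.
So -6.7 = μ − 1.751σ and -1.7 = μ + 0.5244σ.
Subtracting: σ = (-1.7 − -6.7)/(0.5244 − (-1.751)) = 2.198.
Then μ = -6.7 − (-1.751)·2.198 = -2.852.

μ = -2.852, σ = 2.198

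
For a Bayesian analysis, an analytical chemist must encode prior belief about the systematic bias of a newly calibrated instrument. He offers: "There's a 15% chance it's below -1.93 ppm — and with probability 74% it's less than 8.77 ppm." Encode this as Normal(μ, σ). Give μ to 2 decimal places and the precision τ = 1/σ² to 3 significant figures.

μ = 4.67, τ = 0.0246

For Normal(μ,σ), the p-quantile is μ + z_p·σ. Here z_{0.15} = -1.036, z_{0.74} = 0.6433.
So -1.93 = μ − 1.036σ and 8.77 = μ + 0.6433σ.
Subtracting: σ = (8.77 − -1.93)/(0.6433 − (-1.036)) = 6.37.
Then μ = -1.93 − (-1.036)·6.37 = 4.67.
Precision τ = 1/σ² = 1/6.37² = 0.0246.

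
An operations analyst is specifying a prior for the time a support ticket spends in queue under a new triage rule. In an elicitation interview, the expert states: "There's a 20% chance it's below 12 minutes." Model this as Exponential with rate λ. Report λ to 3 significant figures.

P(T < 12.0) = 1 − e^(−λ·12.0) = 0.2, so λ = −ln(1−0.2)/12.0 = −ln(0.8)/12.0 = 0.0186.

λ ≈ 0.0186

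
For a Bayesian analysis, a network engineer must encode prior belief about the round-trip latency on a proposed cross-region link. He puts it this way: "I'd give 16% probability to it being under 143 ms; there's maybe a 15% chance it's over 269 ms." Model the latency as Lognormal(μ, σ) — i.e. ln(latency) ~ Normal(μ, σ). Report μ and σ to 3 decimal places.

If T ~ Lognormal(μ,σ) then ln T ~ Normal(μ,σ), so the p-quantile of ln T is μ + z_p·σ.
ln(143) = 4.963 and ln(269) = 5.595; z_{0.16} = -0.9945, z_{0.85} = 1.036.
σ = (5.595 − 4.963)/(1.036 − (-0.9945)) = 0.311.
μ = 4.963 − (-0.9945)·0.311 = 5.272.

μ ≈ 5.272, σ ≈ 0.311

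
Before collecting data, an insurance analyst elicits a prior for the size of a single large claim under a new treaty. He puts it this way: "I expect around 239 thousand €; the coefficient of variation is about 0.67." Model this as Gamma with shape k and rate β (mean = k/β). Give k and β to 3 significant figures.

k ≈ 2.23, β ≈ 0.00932

For Gamma(k, rate β): mean = k/β, variance = k/β², so CV = 1/√k.
CV = 0.67, hence k = 1/CV² = 2.23.
Then β = k/mean = 2.23/239 = 0.00932.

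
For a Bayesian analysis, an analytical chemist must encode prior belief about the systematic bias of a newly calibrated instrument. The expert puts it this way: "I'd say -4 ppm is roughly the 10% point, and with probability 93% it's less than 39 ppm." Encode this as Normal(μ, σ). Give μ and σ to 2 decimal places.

The p-quantile of Normal(μ,σ) is μ + z_p·σ, with z_{0.1} = -1.282 and z_{0.93} = 1.476.
Eliminate σ: μ = (z₂·x₁ − z₁·x₂)/(z₂ − z₁) = (1.476·-4 − (-1.282)·39)/2.757 = 15.99.
Then σ = (x₂ − x₁)/(z₂ − z₁) = (39 − -4)/2.757 = 15.59.

μ = 15.99, σ = 15.59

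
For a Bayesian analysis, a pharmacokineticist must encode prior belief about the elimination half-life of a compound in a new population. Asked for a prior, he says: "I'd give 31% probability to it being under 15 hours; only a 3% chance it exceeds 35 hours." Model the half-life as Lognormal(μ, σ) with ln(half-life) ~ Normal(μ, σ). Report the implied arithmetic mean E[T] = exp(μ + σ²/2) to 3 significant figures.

E[T] ≈ 19.1 hours

If T ~ Lognormal(μ,σ) then ln T ~ Normal(μ,σ), so the p-quantile of ln T is μ + z_p·σ.
ln(15) = 2.708 and ln(35) = 3.555; z_{0.31} = -0.4959, z_{0.97} = 1.881.
σ = (3.555 − 2.708)/(1.881 − (-0.4959)) = 0.357.
μ = 2.708 − (-0.4959)·0.357 = 2.885.
E[T] = exp(μ + σ²/2) = exp(2.885 + 0.0635) = 19.1 hours.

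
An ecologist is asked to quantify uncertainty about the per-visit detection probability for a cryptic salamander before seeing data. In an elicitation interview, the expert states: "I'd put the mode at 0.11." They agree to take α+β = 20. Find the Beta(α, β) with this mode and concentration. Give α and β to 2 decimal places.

For α,β > 1 the Beta mode is (α−1)/(α+β−2). With α+β = 20, the mode is (α−1)/18.
Set (α−1)/18 = 0.11 → α = 1 + 0.11·18 = 2.98.
β = 20 − α = 17.02.

α = 2.98, β = 17.02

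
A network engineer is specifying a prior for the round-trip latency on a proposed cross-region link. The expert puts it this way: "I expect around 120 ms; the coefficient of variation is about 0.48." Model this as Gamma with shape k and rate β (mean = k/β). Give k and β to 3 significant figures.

For Gamma(k, rate β): mean = k/β, variance = k/β², so CV = 1/√k.
CV = 0.48, hence k = 1/CV² = 4.34.
Then β = k/mean = 4.34/120 = 0.0362.

k ≈ 4.34, β ≈ 0.0362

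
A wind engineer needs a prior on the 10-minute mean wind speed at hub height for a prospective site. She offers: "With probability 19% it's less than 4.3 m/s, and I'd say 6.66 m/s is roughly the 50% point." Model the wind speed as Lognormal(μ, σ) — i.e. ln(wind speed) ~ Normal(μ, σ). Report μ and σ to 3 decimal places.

μ ≈ 1.896, σ ≈ 0.498

If T ~ Lognormal(μ,σ) then ln T ~ Normal(μ,σ), so the p-quantile of ln T is μ + z_p·σ.
ln(4.3) = 1.459 and ln(6.66) = 1.896; z_{0.19} = -0.8779, z_{0.5} = 0.
σ = (1.896 − 1.459)/(0 − (-0.8779)) = 0.498.
μ = 1.459 − (-0.8779)·0.498 = 1.896.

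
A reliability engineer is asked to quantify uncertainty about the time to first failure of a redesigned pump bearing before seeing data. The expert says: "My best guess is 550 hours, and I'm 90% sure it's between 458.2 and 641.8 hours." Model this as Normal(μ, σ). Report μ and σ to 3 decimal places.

μ = 550.000, σ = 55.810

A symmetric 90% interval runs μ ± z·σ with z = 1.645.
Half-width = 91.8, so σ = 91.8/1.645 = 55.810.
μ is the stated best guess, 550.000.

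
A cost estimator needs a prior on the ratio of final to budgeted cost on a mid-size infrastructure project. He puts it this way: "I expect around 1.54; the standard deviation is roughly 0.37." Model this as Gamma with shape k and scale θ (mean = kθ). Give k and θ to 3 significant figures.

k ≈ 17.3, θ ≈ 0.0889

For Gamma(k, scale θ): mean = kθ, variance = kθ², so CV = 1/√k.
CV = SD/mean = 0.37/1.54 = 0.2403, hence k = 1/CV² = 17.3.
Then θ = mean/k = 1.54/17.3 = 0.0889.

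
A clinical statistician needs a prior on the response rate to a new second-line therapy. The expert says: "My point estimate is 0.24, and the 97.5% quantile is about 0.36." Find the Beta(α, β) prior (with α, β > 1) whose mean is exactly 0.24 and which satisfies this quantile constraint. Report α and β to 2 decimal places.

α ≈ 13.22, β ≈ 41.87

With mean 0.24 fixed, write α = 0.24s, β = 0.76s where s = α+β.
Need P(θ < 0.36) = 0.975 under Beta(0.24s, 0.76s). Normal approximation: (q−m)/√(m(1−m)/s) ≈ z_{0.975} = 1.96, so s ≈ 0.24·0.76·(1.96)²/(0.36−0.24)² = 48.7.
At s = 48.7: P(θ<0.36) ≈ 0.968. Adjusting to match 0.975 gives s ≈ 55.09.
So α = 0.24·55.09 ≈ 13.22, β = 0.76·55.09 ≈ 41.87.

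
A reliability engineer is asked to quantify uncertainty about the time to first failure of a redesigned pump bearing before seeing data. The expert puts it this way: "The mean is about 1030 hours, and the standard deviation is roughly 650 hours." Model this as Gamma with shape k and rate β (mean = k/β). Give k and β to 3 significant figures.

k ≈ 2.51, β ≈ 0.00244

For Gamma(k, rate β): mean = k/β, variance = k/β², so CV = 1/√k.
CV = SD/mean = 650/1030 = 0.6311, hence k = 1/CV² = 2.51.
Then β = k/mean = 2.51/1030 = 0.00244.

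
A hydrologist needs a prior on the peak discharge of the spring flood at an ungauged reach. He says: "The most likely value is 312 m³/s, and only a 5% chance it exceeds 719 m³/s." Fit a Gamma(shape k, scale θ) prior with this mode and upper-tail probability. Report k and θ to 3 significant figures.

k ≈ 4.93, θ ≈ 79.4

Gamma(k,θ) with k>1 has mode (k−1)θ, so θ = 312/(k−1).
Need P(X < 719) = 0.95 with θ tied to k this way. Start at k = 2, θ = 312: P(X<719) ≈ 0.670.
Too low — raise k to concentrate. Iterating converges to k ≈ 4.93.
Then θ = 312/(4.93−1) ≈ 79.4.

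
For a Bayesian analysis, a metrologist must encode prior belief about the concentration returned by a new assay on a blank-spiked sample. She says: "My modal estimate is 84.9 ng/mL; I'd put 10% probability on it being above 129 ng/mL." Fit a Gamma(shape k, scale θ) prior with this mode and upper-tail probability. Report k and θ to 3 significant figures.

k ≈ 11.7, θ ≈ 7.97

Gamma(k,θ) with k>1 has mode (k−1)θ, so θ = 84.9/(k−1).
Need P(X < 129) = 0.9 with θ tied to k this way. Start at k = 2, θ = 84.9: P(X<129) ≈ 0.449.
Too low — raise k to concentrate. Iterating converges to k ≈ 11.7.
Then θ = 84.9/(11.7−1) ≈ 7.97.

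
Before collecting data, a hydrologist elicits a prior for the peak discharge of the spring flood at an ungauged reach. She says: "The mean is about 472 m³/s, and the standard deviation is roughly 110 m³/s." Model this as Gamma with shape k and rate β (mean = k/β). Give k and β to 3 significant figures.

For Gamma(k, rate β): mean = k/β, variance = k/β², so CV = 1/√k.
CV = SD/mean = 110/472 = 0.2331, hence k = 1/CV² = 18.4.
Then β = k/mean = 18.4/472 = 0.039.

k ≈ 18.4, β ≈ 0.039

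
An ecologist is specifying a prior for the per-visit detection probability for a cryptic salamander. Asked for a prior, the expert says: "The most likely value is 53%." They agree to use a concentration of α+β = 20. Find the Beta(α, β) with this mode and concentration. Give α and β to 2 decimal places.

For α,β > 1 the Beta mode is (α−1)/(α+β−2). With α+β = 20, the mode is (α−1)/18.
Set (α−1)/18 = 0.53 → α = 1 + 0.53·18 = 10.54.
β = 20 − α = 9.46.

α = 10.54, β = 9.46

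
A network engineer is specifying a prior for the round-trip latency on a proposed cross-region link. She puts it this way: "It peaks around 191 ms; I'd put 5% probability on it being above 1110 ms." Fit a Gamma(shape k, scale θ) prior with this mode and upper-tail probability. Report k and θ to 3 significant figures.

Gamma(k,θ) with k>1 has mode (k−1)θ, so θ = 191/(k−1).
Need P(X < 1110) = 0.95 with θ tied to k this way. Start at k = 2, θ = 191: P(X<1110) ≈ 0.980.
Too high — lower k to spread out. Iterating converges to k ≈ 1.74.
Then θ = 191/(1.74−1) ≈ 257.

k ≈ 1.74, θ ≈ 257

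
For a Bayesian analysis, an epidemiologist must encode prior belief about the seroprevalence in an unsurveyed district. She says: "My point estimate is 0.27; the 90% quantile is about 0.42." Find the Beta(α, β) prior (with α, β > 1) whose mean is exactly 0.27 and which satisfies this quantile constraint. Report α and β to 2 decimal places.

α ≈ 4.09, β ≈ 11.07

With mean 0.27 fixed, write α = 0.27s, β = 0.73s where s = α+β.
Need P(θ < 0.42) = 0.9 under Beta(0.27s, 0.73s). Normal approximation: (q−m)/√(m(1−m)/s) ≈ z_{0.9} = 1.28, so s ≈ 0.27·0.73·(1.28)²/(0.42−0.27)² = 14.4.
At s = 14.4: P(θ<0.42) ≈ 0.895. Adjusting to match 0.9 gives s ≈ 15.16.
So α = 0.27·15.16 ≈ 4.09, β = 0.73·15.16 ≈ 11.07.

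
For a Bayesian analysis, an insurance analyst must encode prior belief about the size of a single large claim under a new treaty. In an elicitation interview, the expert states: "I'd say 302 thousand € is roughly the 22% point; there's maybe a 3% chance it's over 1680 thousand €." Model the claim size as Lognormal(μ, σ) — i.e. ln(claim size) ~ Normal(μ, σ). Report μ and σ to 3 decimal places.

μ ≈ 6.210, σ ≈ 0.647

If T ~ Lognormal(μ,σ) then ln T ~ Normal(μ,σ), so the p-quantile of ln T is μ + z_p·σ.
ln(302) = 5.71 and ln(1680) = 7.427; z_{0.22} = -0.7722, z_{0.97} = 1.881.
σ = (7.427 − 5.71)/(1.881 − (-0.7722)) = 0.647.
μ = 5.71 − (-0.7722)·0.647 = 6.210.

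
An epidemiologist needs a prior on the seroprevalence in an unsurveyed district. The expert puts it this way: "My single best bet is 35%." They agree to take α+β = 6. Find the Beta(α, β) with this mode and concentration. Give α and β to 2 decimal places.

α = 2.40, β = 3.60

For α,β > 1 the Beta mode is (α−1)/(α+β−2). With α+β = 6, the mode is (α−1)/4.
Set (α−1)/4 = 0.35 → α = 1 + 0.35·4 = 2.40.
β = 6 − α = 3.60.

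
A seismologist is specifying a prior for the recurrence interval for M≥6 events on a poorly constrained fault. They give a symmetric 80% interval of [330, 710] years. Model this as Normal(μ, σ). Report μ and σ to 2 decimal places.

A symmetric 80% interval runs μ ± z·σ with z = 1.282.
Half-width = 190, so σ = 190/1.282 = 148.26.
μ is the interval midpoint, 520.00.

μ = 520.00, σ = 148.26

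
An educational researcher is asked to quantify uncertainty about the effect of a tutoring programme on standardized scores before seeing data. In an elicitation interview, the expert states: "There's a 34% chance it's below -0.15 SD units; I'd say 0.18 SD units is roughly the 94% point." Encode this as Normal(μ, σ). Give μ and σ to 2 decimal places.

μ = -0.08, σ = 0.17

The p-quantile of Normal(μ,σ) is μ + z_p·σ, with z_{0.34} = -0.4125 and z_{0.94} = 1.555.
Eliminate σ: μ = (z₂·x₁ − z₁·x₂)/(z₂ − z₁) = (1.555·-0.15 − (-0.4125)·0.18)/1.967 = -0.08.
Then σ = (x₂ − x₁)/(z₂ − z₁) = (0.18 − -0.15)/1.967 = 0.17.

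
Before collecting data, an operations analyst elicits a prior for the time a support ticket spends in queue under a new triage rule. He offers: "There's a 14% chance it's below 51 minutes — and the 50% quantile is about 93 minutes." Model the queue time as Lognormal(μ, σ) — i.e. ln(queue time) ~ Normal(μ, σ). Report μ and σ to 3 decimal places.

If T ~ Lognormal(μ,σ) then ln T ~ Normal(μ,σ), so the p-quantile of ln T is μ + z_p·σ.
ln(51) = 3.932 and ln(93) = 4.533; z_{0.14} = -1.08, z_{0.5} = 0.
σ = (4.533 − 3.932)/(0 − (-1.08)) = 0.556.
μ = 3.932 − (-1.08)·0.556 = 4.533.

μ ≈ 4.533, σ ≈ 0.556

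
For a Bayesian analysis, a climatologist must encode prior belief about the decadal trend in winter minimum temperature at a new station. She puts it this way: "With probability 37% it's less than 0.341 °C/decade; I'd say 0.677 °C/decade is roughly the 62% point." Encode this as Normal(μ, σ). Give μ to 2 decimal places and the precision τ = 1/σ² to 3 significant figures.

For Normal(μ,σ), the p-quantile is μ + z_p·σ. Here z_{0.37} = -0.3319, z_{0.62} = 0.3055.
So 0.341 = μ − 0.3319σ and 0.677 = μ + 0.3055σ.
Subtracting: σ = (0.677 − 0.341)/(0.3055 − (-0.3319)) = 0.53.
Then μ = 0.341 − (-0.3319)·0.53 = 0.52.
Precision τ = 1/σ² = 1/0.5272² = 3.6.

μ = 0.52, τ = 3.6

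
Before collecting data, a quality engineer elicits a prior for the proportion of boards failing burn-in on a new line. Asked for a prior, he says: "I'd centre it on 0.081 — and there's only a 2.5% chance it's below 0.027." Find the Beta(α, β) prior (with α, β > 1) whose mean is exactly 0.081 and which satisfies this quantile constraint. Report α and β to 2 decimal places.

With mean 0.081 fixed, write α = 0.081s, β = 0.919s where s = α+β.
Need P(θ < 0.027) = 0.025 under Beta(0.081s, 0.919s). Normal approximation: (q−m)/√(m(1−m)/s) ≈ z_{0.025} = -1.96, so s ≈ 0.081·0.919·(-1.96)²/(0.027−0.081)² = 98.1.
At s = 98.1: P(θ<0.027) ≈ 0.005. Adjusting to match 0.025 gives s ≈ 60.85.
So α = 0.081·60.85 ≈ 4.93, β = 0.919·60.85 ≈ 55.92.

α ≈ 4.93, β ≈ 55.92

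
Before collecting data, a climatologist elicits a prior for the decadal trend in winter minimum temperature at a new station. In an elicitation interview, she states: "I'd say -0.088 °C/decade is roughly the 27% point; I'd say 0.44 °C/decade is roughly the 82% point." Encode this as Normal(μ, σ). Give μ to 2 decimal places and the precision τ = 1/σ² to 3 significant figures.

The p-quantile of Normal(μ,σ) is μ + z_p·σ, with z_{0.27} = -0.6128 and z_{0.82} = 0.9154.
Eliminate σ: μ = (z₂·x₁ − z₁·x₂)/(z₂ − z₁) = (0.9154·-0.088 − (-0.6128)·0.44)/1.528 = 0.12.
Then σ = (x₂ − x₁)/(z₂ − z₁) = (0.44 − -0.088)/1.528 = 0.35.
Precision τ = 1/σ² = 1/0.3455² = 8.38.

μ = 0.12, τ = 8.38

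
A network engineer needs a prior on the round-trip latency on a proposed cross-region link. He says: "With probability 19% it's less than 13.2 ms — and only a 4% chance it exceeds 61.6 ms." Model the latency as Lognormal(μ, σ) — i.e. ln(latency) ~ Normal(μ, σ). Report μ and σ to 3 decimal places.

If T ~ Lognormal(μ,σ) then ln T ~ Normal(μ,σ), so the p-quantile of ln T is μ + z_p·σ.
ln(13.2) = 2.58 and ln(61.6) = 4.121; z_{0.19} = -0.8779, z_{0.96} = 1.751.
σ = (4.121 − 2.58)/(1.751 − (-0.8779)) = 0.586.
μ = 2.58 − (-0.8779)·0.586 = 3.095.

μ ≈ 3.095, σ ≈ 0.586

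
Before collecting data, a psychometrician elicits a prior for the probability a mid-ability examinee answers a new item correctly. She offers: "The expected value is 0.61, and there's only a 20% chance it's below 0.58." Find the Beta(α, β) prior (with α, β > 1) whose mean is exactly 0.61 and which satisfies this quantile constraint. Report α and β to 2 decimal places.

With mean 0.61 fixed, write α = 0.61s, β = 0.39s where s = α+β.
Need P(θ < 0.58) = 0.2 under Beta(0.61s, 0.39s). Normal approximation: (q−m)/√(m(1−m)/s) ≈ z_{0.2} = -0.842, so s ≈ 0.61·0.39·(-0.842)²/(0.58−0.61)² = 187.2.
At s = 187.2: P(θ<0.58) ≈ 0.199. Adjusting to match 0.2 gives s ≈ 185.89.
So α = 0.61·185.89 ≈ 113.39, β = 0.39·185.89 ≈ 72.50.

α ≈ 113.39, β ≈ 72.50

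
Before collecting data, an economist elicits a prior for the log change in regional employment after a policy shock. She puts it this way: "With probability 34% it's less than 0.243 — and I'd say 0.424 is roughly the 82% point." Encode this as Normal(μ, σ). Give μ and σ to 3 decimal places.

μ = 0.299, σ = 0.136

The p-quantile of Normal(μ,σ) is μ + z_p·σ, with z_{0.34} = -0.4125 and z_{0.82} = 0.9154.
Eliminate σ: μ = (z₂·x₁ − z₁·x₂)/(z₂ − z₁) = (0.9154·0.243 − (-0.4125)·0.424)/1.328 = 0.299.
Then σ = (x₂ − x₁)/(z₂ − z₁) = (0.424 − 0.243)/1.328 = 0.136.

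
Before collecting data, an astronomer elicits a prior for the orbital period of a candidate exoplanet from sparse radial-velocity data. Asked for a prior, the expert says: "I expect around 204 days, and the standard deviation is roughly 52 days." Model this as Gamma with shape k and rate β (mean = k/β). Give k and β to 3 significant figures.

For Gamma(k, rate β): mean = k/β, variance = k/β², so CV = 1/√k.
CV = SD/mean = 52/204 = 0.2549, hence k = 1/CV² = 15.4.
Then β = k/mean = 15.4/204 = 0.0754.

k ≈ 15.4, β ≈ 0.0754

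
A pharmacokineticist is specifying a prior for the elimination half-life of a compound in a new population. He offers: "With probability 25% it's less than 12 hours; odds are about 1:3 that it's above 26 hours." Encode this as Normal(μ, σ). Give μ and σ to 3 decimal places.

The p-quantile of Normal(μ,σ) is μ + z_p·σ, with z_{0.25} = -0.6745 and z_{0.75} = 0.6745.
Eliminate σ: μ = (z₂·x₁ − z₁·x₂)/(z₂ − z₁) = (0.6745·12 − (-0.6745)·26)/1.349 = 19.000.
Then σ = (x₂ − x₁)/(z₂ − z₁) = (26 − 12)/1.349 = 10.378.

μ = 19.000, σ = 10.378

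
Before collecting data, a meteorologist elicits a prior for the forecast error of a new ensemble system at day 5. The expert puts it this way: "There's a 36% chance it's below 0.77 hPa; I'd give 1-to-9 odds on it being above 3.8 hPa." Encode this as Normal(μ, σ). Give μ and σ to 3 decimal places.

The p-quantile of Normal(μ,σ) is μ + z_p·σ, with z_{0.36} = -0.3585 and z_{0.9} = 1.282.
Eliminate σ: μ = (z₂·x₁ − z₁·x₂)/(z₂ − z₁) = (1.282·0.77 − (-0.3585)·3.8)/1.64 = 1.432.
Then σ = (x₂ − x₁)/(z₂ − z₁) = (3.8 − 0.77)/1.64 = 1.848.

μ = 1.432, σ = 1.848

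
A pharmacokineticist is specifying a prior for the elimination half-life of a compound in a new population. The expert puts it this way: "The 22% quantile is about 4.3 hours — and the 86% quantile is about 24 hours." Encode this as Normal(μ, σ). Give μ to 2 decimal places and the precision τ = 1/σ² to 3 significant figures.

μ = 12.51, τ = 0.00884

The p-quantile of Normal(μ,σ) is μ + z_p·σ, with z_{0.22} = -0.7722 and z_{0.86} = 1.08.
Eliminate σ: μ = (z₂·x₁ − z₁·x₂)/(z₂ − z₁) = (1.08·4.3 − (-0.7722)·24)/1.853 = 12.51.
Then σ = (x₂ − x₁)/(z₂ − z₁) = (24 − 4.3)/1.853 = 10.63.
Precision τ = 1/σ² = 1/10.63² = 0.00884.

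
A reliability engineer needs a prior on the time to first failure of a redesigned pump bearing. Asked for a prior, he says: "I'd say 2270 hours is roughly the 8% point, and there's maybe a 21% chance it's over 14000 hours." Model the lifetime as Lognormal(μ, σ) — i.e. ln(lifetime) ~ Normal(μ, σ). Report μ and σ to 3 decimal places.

μ ≈ 8.883, σ ≈ 0.823

If T ~ Lognormal(μ,σ) then ln T ~ Normal(μ,σ), so the p-quantile of ln T is μ + z_p·σ.
ln(2270) = 7.728 and ln(14000) = 9.547; z_{0.08} = -1.405, z_{0.79} = 0.8064.
σ = (9.547 − 7.728)/(0.8064 − (-1.405)) = 0.823.
μ = 7.728 − (-1.405)·0.823 = 8.883.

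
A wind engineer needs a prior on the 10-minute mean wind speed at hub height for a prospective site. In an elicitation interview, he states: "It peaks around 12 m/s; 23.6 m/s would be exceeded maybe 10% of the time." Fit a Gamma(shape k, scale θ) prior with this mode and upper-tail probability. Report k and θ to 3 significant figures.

Gamma(k,θ) with k>1 has mode (k−1)θ, so θ = 12/(k−1).
Need P(X < 23.6) = 0.9 with θ tied to k this way. Start at k = 2, θ = 12: P(X<23.6) ≈ 0.585.
Too low — raise k to concentrate. Iterating converges to k ≈ 5.19.
Then θ = 12/(5.19−1) ≈ 2.87.

k ≈ 5.19, θ ≈ 2.87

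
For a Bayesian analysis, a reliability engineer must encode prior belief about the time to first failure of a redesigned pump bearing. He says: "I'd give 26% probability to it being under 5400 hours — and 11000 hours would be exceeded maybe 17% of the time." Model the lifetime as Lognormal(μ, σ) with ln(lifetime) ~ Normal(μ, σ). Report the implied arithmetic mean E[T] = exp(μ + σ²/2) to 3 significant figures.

E[T] ≈ 7940 hours

If T ~ Lognormal(μ,σ) then ln T ~ Normal(μ,σ), so the p-quantile of ln T is μ + z_p·σ.
ln(5400) = 8.594 and ln(11000) = 9.306; z_{0.26} = -0.6433, z_{0.83} = 0.9542.
σ = (9.306 − 8.594)/(0.9542 − (-0.6433)) = 0.445.
μ = 8.594 − (-0.6433)·0.445 = 8.881.
E[T] = exp(μ + σ²/2) = exp(8.881 + 0.0992) = 7940 hours.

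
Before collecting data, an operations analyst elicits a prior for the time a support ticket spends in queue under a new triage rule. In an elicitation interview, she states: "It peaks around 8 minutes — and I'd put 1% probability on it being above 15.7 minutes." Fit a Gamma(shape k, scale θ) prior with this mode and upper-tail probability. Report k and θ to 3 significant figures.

Gamma(k,θ) with k>1 has mode (k−1)θ, so θ = 8/(k−1).
Need P(X < 15.7) = 0.99 with θ tied to k this way. Start at k = 2, θ = 8: P(X<15.7) ≈ 0.584.
Too low — raise k to concentrate. Iterating converges to k ≈ 11.8.
Then θ = 8/(11.8−1) ≈ 0.738.

k ≈ 11.8, θ ≈ 0.738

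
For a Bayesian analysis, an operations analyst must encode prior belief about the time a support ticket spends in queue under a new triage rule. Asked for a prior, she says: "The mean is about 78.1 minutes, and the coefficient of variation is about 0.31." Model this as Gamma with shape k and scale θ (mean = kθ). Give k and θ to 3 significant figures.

For Gamma(k, scale θ): mean = kθ, variance = kθ², so CV = 1/√k.
CV = 0.31, hence k = 1/CV² = 10.4.
Then θ = mean/k = 78.1/10.4 = 7.51.

k ≈ 10.4, θ ≈ 7.51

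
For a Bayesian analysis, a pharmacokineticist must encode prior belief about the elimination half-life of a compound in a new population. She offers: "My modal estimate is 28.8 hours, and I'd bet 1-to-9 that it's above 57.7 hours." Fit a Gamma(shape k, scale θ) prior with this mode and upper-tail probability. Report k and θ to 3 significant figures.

k ≈ 4.97, θ ≈ 7.25

Gamma(k,θ) with k>1 has mode (k−1)θ, so θ = 28.8/(k−1).
Need P(X < 57.7) = 0.9 with θ tied to k this way. Start at k = 2, θ = 28.8: P(X<57.7) ≈ 0.595.
Too low — raise k to concentrate. Iterating converges to k ≈ 4.97.
Then θ = 28.8/(4.97−1) ≈ 7.25.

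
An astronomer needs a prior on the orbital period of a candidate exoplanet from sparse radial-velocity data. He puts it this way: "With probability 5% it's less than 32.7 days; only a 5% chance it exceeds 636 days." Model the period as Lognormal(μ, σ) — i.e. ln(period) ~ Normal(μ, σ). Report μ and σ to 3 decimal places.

If T ~ Lognormal(μ,σ) then ln T ~ Normal(μ,σ), so the p-quantile of ln T is μ + z_p·σ.
ln(32.7) = 3.487 and ln(636) = 6.455; z_{0.05} = -1.645, z_{0.95} = 1.645.
σ = (6.455 − 3.487)/(1.645 − (-1.645)) = 0.902.
μ = 3.487 − (-1.645)·0.902 = 4.971.

μ ≈ 4.971, σ ≈ 0.902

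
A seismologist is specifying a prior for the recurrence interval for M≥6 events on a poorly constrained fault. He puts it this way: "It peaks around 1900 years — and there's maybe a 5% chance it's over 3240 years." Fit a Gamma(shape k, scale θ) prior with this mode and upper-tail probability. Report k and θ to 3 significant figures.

Gamma(k,θ) with k>1 has mode (k−1)θ, so θ = 1900/(k−1).
Need P(X < 3240) = 0.95 with θ tied to k this way. Start at k = 2, θ = 1900: P(X<3240) ≈ 0.508.
Too low — raise k to concentrate. Iterating converges to k ≈ 10.8.
Then θ = 1900/(10.8−1) ≈ 194.

k ≈ 10.8, θ ≈ 194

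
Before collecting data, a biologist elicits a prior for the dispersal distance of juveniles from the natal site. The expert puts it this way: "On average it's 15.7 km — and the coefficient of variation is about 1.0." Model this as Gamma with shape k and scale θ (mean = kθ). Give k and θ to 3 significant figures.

k ≈ 1, θ ≈ 15.7

For Gamma(k, scale θ): mean = kθ, variance = kθ², so CV = 1/√k.
CV = 1.0, hence k = 1/CV² = 1.
Then θ = mean/k = 15.7/1 = 15.7.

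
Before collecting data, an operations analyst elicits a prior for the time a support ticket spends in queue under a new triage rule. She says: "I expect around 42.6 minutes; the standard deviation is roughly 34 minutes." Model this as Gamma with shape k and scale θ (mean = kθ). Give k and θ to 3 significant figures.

For Gamma(k, scale θ): mean = kθ, variance = kθ², so CV = 1/√k.
CV = SD/mean = 34/42.6 = 0.7981, hence k = 1/CV² = 1.57.
Then θ = mean/k = 42.6/1.57 = 27.1.

k ≈ 1.57, θ ≈ 27.1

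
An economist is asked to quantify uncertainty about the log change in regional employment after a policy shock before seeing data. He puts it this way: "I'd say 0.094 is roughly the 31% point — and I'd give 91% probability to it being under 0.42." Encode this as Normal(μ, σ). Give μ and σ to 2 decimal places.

The p-quantile of Normal(μ,σ) is μ + z_p·σ, with z_{0.31} = -0.4959 and z_{0.91} = 1.341.
Eliminate σ: μ = (z₂·x₁ − z₁·x₂)/(z₂ − z₁) = (1.341·0.094 − (-0.4959)·0.42)/1.837 = 0.18.
Then σ = (x₂ − x₁)/(z₂ − z₁) = (0.42 − 0.094)/1.837 = 0.18.

μ = 0.18, σ = 0.18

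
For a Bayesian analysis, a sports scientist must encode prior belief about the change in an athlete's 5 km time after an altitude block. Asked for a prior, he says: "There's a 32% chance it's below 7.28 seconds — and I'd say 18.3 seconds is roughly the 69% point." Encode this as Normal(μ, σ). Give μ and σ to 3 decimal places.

For Normal(μ,σ), the p-quantile is μ + z_p·σ. Here z_{0.32} = -0.4677, z_{0.69} = 0.4959.
So 7.28 = μ − 0.4677σ and 18.3 = μ + 0.4959σ.
Subtracting: σ = (18.3 − 7.28)/(0.4959 − (-0.4677)) = 11.437.
Then μ = 7.28 − (-0.4677)·11.437 = 12.629.

μ = 12.629, σ = 11.437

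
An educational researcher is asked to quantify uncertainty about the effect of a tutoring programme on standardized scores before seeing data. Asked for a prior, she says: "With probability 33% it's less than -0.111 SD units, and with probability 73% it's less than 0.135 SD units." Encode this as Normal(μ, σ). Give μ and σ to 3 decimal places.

μ = -0.008, σ = 0.234

The p-quantile of Normal(μ,σ) is μ + z_p·σ, with z_{0.33} = -0.4399 and z_{0.73} = 0.6128.
Eliminate σ: μ = (z₂·x₁ − z₁·x₂)/(z₂ − z₁) = (0.6128·-0.111 − (-0.4399)·0.135)/1.053 = -0.008.
Then σ = (x₂ − x₁)/(z₂ − z₁) = (0.135 − -0.111)/1.053 = 0.234.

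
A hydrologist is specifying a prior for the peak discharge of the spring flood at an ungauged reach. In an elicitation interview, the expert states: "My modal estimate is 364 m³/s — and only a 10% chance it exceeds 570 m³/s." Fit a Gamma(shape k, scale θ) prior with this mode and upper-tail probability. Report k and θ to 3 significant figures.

Gamma(k,θ) with k>1 has mode (k−1)θ, so θ = 364/(k−1).
Need P(X < 570) = 0.9 with θ tied to k this way. Start at k = 2, θ = 364: P(X<570) ≈ 0.464.
Too low — raise k to concentrate. Iterating converges to k ≈ 10.3.
Then θ = 364/(10.3−1) ≈ 39.1.

k ≈ 10.3, θ ≈ 39.1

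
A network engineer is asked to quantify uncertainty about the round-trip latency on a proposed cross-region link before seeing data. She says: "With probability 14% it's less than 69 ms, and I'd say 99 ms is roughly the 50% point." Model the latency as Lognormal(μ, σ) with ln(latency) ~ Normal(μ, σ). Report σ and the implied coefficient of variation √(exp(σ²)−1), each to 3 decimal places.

If T ~ Lognormal(μ,σ) then ln T ~ Normal(μ,σ), so the p-quantile of ln T is μ + z_p·σ.
ln(69) = 4.234 and ln(99) = 4.595; z_{0.14} = -1.08, z_{0.5} = 0.
σ = (4.595 − 4.234)/(0 − (-1.08)) = 0.334.
μ = 4.234 − (-1.08)·0.334 = 4.595.
CV = √(exp(σ²)−1) = √(exp(0.1117)−1) = 0.344.

σ ≈ 0.334, CV ≈ 0.344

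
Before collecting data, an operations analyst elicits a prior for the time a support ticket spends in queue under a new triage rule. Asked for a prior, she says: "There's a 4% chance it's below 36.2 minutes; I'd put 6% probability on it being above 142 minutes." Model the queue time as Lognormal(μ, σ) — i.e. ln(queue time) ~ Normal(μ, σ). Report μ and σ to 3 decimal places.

μ ≈ 4.313, σ ≈ 0.413

If T ~ Lognormal(μ,σ) then ln T ~ Normal(μ,σ), so the p-quantile of ln T is μ + z_p·σ.
ln(36.2) = 3.589 and ln(142) = 4.956; z_{0.04} = -1.751, z_{0.94} = 1.555.
σ = (4.956 − 3.589)/(1.555 − (-1.751)) = 0.413.
μ = 3.589 − (-1.751)·0.413 = 4.313.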